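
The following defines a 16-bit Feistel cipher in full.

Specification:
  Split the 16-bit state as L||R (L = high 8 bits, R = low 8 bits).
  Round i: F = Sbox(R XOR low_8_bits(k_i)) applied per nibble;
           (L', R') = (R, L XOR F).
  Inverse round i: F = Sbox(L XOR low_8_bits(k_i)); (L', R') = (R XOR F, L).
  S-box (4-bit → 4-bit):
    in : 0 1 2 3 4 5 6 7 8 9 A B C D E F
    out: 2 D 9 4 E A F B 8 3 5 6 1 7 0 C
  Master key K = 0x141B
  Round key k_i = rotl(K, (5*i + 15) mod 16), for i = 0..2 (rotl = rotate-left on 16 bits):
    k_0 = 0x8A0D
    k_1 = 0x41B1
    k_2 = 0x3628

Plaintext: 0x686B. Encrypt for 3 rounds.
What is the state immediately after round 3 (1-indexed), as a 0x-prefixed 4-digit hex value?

0xF4E6

s_0 = plaintext = 0x686B
s_1 = Round(s_0, k_0) = 0x6B97
s_2 = Round(s_1, k_1) = 0x97F4
s_3 = Round(s_2, k_2) = 0xF4E6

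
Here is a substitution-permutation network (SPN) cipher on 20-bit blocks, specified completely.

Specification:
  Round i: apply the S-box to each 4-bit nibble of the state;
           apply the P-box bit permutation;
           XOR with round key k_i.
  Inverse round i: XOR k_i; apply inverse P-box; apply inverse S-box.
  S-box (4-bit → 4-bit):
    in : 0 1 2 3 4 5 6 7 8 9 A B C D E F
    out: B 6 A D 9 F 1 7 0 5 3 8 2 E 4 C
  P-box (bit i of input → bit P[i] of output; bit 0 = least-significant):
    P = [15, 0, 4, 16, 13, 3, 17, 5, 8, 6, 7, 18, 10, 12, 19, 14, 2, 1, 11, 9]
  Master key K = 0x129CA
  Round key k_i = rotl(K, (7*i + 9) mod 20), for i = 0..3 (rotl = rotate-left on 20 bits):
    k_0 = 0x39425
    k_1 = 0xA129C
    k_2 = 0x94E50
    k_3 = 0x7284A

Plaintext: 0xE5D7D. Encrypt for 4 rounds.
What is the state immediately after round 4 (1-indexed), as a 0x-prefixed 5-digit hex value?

s_0 = plaintext = 0xE5D7D
s_1 = Round(s_0, k_0) = 0xCE8FC
s_2 = Round(s_1, k_1) = 0x012BF
s_3 = Round(s_2, k_2) = 0x45C26
s_4 = Round(s_3, k_3) = 0xFFE26

0xFFE26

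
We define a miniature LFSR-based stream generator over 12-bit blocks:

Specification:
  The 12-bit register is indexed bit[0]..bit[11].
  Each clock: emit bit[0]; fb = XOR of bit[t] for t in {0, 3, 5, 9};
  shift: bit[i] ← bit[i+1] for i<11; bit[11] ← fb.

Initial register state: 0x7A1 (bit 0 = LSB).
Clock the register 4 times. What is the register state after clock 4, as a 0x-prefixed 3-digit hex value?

0x37A

reg_0 = 0x7A1
clock 1: out=1, reg = 0xBD0
clock 2: out=0, reg = 0xDE8
clock 3: out=0, reg = 0x6F4
clock 4: out=0, reg = 0x37A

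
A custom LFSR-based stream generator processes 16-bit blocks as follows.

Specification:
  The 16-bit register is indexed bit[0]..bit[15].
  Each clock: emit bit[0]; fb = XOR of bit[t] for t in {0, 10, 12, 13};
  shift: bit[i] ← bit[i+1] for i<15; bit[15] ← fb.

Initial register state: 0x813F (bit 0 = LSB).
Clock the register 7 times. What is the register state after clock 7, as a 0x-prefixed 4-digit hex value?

reg_0 = 0x813F
clock 1: out=1, reg = 0xC09F
clock 2: out=1, reg = 0xE04F
clock 3: out=1, reg = 0x7027
clock 4: out=1, reg = 0xB813
clock 5: out=1, reg = 0xDC09
clock 6: out=1, reg = 0xEE04
clock 7: out=0, reg = 0x7702

0x7702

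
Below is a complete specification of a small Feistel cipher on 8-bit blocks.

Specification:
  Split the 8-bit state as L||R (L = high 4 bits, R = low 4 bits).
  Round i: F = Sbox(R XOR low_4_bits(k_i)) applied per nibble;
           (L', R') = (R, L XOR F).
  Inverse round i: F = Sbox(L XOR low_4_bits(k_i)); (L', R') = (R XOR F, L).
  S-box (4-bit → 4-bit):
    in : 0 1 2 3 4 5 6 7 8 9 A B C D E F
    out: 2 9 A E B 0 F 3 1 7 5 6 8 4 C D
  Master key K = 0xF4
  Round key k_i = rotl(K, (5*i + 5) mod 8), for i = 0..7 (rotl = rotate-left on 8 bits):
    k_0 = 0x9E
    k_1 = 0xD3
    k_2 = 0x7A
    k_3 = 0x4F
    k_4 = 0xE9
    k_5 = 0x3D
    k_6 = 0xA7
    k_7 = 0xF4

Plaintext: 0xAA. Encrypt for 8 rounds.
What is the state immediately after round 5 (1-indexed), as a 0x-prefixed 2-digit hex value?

0x69

s_0 = plaintext = 0xAA
s_1 = Round(s_0, k_0) = 0xA1
s_2 = Round(s_1, k_1) = 0x10
s_3 = Round(s_2, k_2) = 0x04
s_4 = Round(s_3, k_3) = 0x46
s_5 = Round(s_4, k_4) = 0x69
s_6 = Round(s_5, k_5) = 0x9D
s_7 = Round(s_6, k_6) = 0xDC
s_8 = Round(s_7, k_7) = 0xCC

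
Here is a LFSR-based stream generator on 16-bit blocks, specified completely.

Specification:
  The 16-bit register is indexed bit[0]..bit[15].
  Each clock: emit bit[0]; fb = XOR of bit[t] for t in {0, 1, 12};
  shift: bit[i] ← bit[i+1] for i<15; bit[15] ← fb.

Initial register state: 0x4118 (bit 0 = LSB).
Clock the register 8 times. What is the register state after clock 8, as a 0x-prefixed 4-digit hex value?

reg_0 = 0x4118
clock 1: out=0, reg = 0x208C
clock 2: out=0, reg = 0x1046
clock 3: out=0, reg = 0x0823
clock 4: out=1, reg = 0x0411
clock 5: out=1, reg = 0x8208
clock 6: out=0, reg = 0x4104
clock 7: out=0, reg = 0x2082
clock 8: out=0, reg = 0x9041

0x9041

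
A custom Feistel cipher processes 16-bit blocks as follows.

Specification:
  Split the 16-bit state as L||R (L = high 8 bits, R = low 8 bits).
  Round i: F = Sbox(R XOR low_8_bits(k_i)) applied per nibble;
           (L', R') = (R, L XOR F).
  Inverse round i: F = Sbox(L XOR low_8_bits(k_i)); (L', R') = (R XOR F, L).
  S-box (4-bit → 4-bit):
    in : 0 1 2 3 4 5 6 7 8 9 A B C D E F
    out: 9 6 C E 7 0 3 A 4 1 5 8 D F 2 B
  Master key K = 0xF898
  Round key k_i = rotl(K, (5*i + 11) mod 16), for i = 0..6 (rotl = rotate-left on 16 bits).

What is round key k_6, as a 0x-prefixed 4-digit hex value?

0x31F1

K = 0xF898
k_0 = rotl(K, (5*0+11) mod 16) = rotl(K, 11) = 0xC7C4
k_1 = rotl(K, (5*1+11) mod 16) = rotl(K, 0) = 0xF898
k_2 = rotl(K, (5*2+11) mod 16) = rotl(K, 5) = 0x131F
k_3 = rotl(K, (5*3+11) mod 16) = rotl(K, 10) = 0x63E2
k_4 = rotl(K, (5*4+11) mod 16) = rotl(K, 15) = 0x7C4C
k_5 = rotl(K, (5*5+11) mod 16) = rotl(K, 4) = 0x898F
k_6 = rotl(K, (5*6+11) mod 16) = rotl(K, 9) = 0x31F1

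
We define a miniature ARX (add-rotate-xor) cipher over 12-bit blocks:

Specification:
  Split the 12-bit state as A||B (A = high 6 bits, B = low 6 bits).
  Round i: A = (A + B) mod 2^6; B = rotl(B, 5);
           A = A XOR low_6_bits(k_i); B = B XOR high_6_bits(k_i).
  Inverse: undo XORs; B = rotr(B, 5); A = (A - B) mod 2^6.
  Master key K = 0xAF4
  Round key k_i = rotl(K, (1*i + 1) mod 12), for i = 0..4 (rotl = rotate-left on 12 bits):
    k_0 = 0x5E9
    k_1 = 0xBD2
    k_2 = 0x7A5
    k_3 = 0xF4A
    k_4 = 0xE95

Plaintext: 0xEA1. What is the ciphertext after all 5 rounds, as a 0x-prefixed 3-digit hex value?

0x600

s_0 = plaintext = 0xEA1
s_1 = Round(s_0, k_0) = 0xCA7
s_2 = Round(s_1, k_1) = 0x2DC
s_3 = Round(s_2, k_2) = 0x090
s_4 = Round(s_3, k_3) = 0x635
s_5 = Round(s_4, k_4) = 0x600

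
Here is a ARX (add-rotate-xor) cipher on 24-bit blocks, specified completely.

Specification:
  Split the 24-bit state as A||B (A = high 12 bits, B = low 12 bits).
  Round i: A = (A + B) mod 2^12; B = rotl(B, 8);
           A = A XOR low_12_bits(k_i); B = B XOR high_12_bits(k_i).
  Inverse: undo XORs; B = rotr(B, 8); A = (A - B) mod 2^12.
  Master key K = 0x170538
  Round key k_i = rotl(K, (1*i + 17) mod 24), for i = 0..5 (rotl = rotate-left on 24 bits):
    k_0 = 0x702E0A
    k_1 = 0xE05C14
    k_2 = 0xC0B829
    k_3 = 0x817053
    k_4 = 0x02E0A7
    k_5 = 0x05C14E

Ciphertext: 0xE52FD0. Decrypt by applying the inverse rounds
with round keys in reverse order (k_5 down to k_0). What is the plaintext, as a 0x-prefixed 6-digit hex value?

s_0 = ciphertext = 0xE52FD0
s_1 = InvRound(s_0, k_5) = 0x64D8CF
s_2 = InvRound(s_1, k_4) = 0x8D2E18
s_3 = InvRound(s_2, k_3) = 0x78B0F6
s_4 = InvRound(s_3, k_2) = 0xFC6FDC
s_5 = InvRound(s_4, k_1) = 0x641D91
s_6 = InvRound(s_5, k_0) = 0xF1193A

0xF1193A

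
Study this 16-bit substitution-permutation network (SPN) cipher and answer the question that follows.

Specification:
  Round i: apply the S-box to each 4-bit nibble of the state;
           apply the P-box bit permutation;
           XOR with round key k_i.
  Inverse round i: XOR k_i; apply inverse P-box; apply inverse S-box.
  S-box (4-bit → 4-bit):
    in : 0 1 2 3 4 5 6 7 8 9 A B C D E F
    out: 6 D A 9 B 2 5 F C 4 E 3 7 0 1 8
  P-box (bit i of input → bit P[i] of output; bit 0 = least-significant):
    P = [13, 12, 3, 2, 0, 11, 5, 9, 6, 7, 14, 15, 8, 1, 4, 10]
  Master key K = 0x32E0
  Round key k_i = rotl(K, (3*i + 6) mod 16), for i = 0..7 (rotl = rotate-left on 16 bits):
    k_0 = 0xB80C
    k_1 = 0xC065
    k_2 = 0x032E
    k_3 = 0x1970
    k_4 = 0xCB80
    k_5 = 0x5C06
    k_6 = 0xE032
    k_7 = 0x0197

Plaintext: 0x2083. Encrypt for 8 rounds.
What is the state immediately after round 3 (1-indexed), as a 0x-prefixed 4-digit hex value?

s_0 = plaintext = 0x2083
s_1 = Round(s_0, k_0) = 0xDEAA
s_2 = Round(s_1, k_1) = 0xDA09
s_3 = Round(s_2, k_2) = 0xCB86
s_4 = Round(s_3, k_3) = 0x3A8A
s_5 = Round(s_4, k_4) = 0x1C2C
s_6 = Round(s_5, k_5) = 0x23DE
s_7 = Round(s_6, k_6) = 0x4470
s_8 = Round(s_7, k_7) = 0x9E7C

0xCB86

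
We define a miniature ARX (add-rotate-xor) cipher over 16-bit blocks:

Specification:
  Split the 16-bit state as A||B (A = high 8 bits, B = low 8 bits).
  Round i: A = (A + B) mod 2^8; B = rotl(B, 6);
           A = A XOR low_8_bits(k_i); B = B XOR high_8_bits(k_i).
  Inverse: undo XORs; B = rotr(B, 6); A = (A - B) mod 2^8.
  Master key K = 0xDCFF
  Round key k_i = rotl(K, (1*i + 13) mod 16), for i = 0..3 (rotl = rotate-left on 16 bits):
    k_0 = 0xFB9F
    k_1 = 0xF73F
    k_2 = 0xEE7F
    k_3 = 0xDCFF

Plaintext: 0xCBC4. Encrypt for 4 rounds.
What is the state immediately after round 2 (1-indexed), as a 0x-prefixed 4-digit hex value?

0xE545

s_0 = plaintext = 0xCBC4
s_1 = Round(s_0, k_0) = 0x10CA
s_2 = Round(s_1, k_1) = 0xE545
s_3 = Round(s_2, k_2) = 0x55BF
s_4 = Round(s_3, k_3) = 0xEB33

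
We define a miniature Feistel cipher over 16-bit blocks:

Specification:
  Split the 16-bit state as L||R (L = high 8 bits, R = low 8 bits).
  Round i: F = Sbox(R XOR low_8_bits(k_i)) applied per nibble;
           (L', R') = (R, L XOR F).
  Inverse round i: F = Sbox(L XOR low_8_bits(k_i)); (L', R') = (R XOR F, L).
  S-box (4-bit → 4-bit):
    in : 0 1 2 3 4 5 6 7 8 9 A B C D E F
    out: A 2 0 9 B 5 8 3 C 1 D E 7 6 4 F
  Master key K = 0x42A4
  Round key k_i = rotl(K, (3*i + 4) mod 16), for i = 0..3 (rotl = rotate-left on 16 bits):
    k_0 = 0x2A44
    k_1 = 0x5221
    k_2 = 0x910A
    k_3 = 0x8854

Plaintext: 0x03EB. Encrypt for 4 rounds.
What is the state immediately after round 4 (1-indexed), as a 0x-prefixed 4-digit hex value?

s_0 = plaintext = 0x03EB
s_1 = Round(s_0, k_0) = 0xEBDC
s_2 = Round(s_1, k_1) = 0xDC1D
s_3 = Round(s_2, k_2) = 0x1DFF
s_4 = Round(s_3, k_3) = 0xFFC3

0xFFC3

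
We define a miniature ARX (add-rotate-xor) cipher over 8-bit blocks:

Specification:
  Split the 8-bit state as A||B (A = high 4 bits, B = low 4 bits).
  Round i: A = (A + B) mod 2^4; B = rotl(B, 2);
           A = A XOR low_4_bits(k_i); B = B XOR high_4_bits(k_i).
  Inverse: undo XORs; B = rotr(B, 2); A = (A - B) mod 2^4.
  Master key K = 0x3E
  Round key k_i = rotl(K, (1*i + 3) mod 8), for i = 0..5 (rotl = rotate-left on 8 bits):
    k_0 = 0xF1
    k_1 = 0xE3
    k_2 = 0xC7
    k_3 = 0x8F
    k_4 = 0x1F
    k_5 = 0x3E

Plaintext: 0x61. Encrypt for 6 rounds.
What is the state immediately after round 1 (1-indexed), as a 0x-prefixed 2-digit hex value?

0x6B

s_0 = plaintext = 0x61
s_1 = Round(s_0, k_0) = 0x6B
s_2 = Round(s_1, k_1) = 0x20
s_3 = Round(s_2, k_2) = 0x5C
s_4 = Round(s_3, k_3) = 0xEB
s_5 = Round(s_4, k_4) = 0x6F
s_6 = Round(s_5, k_5) = 0xBC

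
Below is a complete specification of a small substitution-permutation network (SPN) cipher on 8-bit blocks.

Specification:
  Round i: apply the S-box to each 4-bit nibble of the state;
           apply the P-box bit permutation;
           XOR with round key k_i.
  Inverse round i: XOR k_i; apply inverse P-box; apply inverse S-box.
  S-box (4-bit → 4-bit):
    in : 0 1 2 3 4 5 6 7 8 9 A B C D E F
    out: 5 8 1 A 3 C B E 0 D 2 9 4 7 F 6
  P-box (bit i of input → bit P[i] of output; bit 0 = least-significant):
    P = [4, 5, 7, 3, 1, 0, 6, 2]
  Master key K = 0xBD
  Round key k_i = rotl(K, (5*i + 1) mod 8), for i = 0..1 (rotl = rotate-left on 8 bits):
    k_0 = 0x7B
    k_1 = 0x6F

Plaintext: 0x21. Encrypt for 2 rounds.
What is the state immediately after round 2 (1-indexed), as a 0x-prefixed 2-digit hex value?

0x22

s_0 = plaintext = 0x21
s_1 = Round(s_0, k_0) = 0x71
s_2 = Round(s_1, k_1) = 0x22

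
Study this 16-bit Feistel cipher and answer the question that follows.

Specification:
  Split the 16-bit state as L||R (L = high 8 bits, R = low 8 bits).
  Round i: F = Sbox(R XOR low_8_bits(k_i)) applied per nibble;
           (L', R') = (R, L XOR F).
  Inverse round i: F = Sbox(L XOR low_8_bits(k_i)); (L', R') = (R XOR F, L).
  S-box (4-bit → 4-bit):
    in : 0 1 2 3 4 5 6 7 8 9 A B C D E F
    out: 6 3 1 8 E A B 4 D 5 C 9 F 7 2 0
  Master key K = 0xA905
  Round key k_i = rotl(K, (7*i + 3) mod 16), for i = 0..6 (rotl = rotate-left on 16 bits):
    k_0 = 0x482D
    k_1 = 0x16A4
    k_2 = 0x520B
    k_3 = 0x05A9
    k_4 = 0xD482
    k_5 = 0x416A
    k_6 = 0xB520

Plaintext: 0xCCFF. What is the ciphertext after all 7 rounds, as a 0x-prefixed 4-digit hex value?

0xB7A5

s_0 = plaintext = 0xCCFF
s_1 = Round(s_0, k_0) = 0xFFBD
s_2 = Round(s_1, k_1) = 0xBDCA
s_3 = Round(s_2, k_2) = 0xCA4E
s_4 = Round(s_3, k_3) = 0x4EEE
s_5 = Round(s_4, k_4) = 0xEEF1
s_6 = Round(s_5, k_5) = 0xF1B7
s_7 = Round(s_6, k_6) = 0xB7A5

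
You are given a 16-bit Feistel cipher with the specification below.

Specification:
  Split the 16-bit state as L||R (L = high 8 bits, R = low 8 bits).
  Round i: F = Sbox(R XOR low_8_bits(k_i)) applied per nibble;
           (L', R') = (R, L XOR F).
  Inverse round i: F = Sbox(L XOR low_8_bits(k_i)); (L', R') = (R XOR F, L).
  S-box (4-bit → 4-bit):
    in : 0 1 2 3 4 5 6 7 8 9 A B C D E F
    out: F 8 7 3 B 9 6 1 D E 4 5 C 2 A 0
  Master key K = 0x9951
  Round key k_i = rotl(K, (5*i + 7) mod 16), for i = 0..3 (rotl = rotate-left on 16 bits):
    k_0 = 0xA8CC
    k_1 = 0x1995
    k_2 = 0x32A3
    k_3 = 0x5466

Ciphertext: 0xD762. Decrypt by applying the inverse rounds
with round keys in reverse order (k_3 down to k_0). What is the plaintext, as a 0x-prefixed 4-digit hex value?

s_0 = ciphertext = 0xD762
s_1 = InvRound(s_0, k_3) = 0x3AD7
s_2 = InvRound(s_1, k_2) = 0x393A
s_3 = InvRound(s_2, k_1) = 0x7639
s_4 = InvRound(s_3, k_0) = 0x6D76

0x6D76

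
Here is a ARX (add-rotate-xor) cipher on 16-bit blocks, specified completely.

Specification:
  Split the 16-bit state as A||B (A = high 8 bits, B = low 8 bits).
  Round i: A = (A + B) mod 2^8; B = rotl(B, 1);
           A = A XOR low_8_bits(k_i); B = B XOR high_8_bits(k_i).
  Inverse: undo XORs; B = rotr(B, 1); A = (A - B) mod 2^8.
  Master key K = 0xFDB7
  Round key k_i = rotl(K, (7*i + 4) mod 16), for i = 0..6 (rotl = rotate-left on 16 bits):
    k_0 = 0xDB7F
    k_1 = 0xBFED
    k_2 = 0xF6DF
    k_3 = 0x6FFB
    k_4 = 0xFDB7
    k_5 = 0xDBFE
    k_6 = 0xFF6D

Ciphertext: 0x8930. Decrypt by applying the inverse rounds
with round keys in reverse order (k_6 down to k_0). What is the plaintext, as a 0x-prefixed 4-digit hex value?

0xA635

s_0 = ciphertext = 0x8930
s_1 = InvRound(s_0, k_6) = 0xFDE7
s_2 = InvRound(s_1, k_5) = 0xE51E
s_3 = InvRound(s_2, k_4) = 0x61F1
s_4 = InvRound(s_3, k_3) = 0x4B4F
s_5 = InvRound(s_4, k_2) = 0xB8DC
s_6 = InvRound(s_5, k_1) = 0xA4B1
s_7 = InvRound(s_6, k_0) = 0xA635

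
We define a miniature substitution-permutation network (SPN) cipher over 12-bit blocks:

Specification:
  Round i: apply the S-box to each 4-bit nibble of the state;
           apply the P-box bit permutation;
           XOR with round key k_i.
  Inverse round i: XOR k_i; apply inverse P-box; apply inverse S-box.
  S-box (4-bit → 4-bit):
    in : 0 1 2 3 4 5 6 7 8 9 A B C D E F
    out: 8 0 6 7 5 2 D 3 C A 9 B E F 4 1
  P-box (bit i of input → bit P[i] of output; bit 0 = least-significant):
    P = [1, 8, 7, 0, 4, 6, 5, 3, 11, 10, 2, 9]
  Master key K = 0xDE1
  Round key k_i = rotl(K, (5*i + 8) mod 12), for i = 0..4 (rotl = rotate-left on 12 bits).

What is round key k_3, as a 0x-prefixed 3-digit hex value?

K = 0xDE1
k_0 = rotl(K, (5*0+8) mod 12) = rotl(K, 8) = 0x1DE
k_1 = rotl(K, (5*1+8) mod 12) = rotl(K, 1) = 0xBC3
k_2 = rotl(K, (5*2+8) mod 12) = rotl(K, 6) = 0x877
k_3 = rotl(K, (5*3+8) mod 12) = rotl(K, 11) = 0xEF0

0xEF0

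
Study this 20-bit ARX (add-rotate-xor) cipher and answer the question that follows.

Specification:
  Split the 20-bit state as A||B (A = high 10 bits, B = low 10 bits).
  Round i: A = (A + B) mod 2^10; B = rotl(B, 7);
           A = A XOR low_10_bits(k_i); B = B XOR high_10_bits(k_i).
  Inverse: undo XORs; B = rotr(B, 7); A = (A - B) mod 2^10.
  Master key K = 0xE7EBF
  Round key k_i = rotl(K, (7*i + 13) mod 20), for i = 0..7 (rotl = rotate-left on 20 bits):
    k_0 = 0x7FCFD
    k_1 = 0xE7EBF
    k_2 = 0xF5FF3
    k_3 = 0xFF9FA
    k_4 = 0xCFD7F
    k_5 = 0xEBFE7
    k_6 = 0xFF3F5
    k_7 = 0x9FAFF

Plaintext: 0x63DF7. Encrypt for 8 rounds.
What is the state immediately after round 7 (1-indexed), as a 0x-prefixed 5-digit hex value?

s_0 = plaintext = 0x63DF7
s_1 = Round(s_0, k_0) = 0xDEE41
s_2 = Round(s_1, k_1) = 0xC0F57
s_3 = Round(s_2, k_2) = 0x6A43D
s_4 = Round(s_3, k_3) = 0x07179
s_5 = Round(s_4, k_4) = 0x3AB90
s_6 = Round(s_5, k_5) = 0xE77DD
s_7 = Round(s_6, k_6) = 0x23D07
s_8 = Round(s_7, k_7) = 0xDA5DE

0x23D07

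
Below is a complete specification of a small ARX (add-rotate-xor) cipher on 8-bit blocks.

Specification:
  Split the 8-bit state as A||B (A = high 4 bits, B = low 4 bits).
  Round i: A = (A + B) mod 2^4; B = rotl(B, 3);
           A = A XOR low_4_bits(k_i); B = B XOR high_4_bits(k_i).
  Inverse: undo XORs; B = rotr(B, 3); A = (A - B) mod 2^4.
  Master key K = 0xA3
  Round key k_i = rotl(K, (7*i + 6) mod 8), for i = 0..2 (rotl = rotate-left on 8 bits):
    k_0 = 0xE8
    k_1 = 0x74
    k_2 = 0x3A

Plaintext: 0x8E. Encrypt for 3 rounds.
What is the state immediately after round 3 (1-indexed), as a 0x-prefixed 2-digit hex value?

s_0 = plaintext = 0x8E
s_1 = Round(s_0, k_0) = 0xE9
s_2 = Round(s_1, k_1) = 0x3B
s_3 = Round(s_2, k_2) = 0x4E

0x4E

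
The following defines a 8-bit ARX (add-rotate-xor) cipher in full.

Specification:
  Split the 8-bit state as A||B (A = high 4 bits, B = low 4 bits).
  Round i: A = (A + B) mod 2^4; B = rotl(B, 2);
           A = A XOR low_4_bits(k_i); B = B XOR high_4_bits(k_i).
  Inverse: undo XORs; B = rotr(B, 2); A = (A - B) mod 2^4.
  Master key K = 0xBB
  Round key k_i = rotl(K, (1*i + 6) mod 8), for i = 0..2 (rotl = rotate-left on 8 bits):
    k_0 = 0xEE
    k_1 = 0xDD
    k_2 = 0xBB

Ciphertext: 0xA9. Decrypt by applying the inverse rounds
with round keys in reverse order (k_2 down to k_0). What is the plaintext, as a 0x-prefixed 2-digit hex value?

s_0 = ciphertext = 0xA9
s_1 = InvRound(s_0, k_2) = 0x98
s_2 = InvRound(s_1, k_1) = 0xF5
s_3 = InvRound(s_2, k_0) = 0x3E

0x3E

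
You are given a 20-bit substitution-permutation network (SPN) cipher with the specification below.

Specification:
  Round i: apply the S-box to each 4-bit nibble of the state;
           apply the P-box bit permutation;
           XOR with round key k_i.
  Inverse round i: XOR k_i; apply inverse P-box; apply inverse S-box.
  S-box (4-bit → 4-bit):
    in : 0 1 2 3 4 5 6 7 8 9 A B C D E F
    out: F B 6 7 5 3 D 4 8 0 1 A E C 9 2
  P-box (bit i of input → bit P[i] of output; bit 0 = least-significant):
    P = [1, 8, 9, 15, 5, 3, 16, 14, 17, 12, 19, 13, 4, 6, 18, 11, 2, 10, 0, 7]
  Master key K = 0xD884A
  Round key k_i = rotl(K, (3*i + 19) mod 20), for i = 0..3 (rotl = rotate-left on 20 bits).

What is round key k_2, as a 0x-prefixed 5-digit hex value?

K = 0xD884A
k_0 = rotl(K, (3*0+19) mod 20) = rotl(K, 19) = 0x6C425
k_1 = rotl(K, (3*1+19) mod 20) = rotl(K, 2) = 0x6212B
k_2 = rotl(K, (3*2+19) mod 20) = rotl(K, 5) = 0x1095B

0x1095B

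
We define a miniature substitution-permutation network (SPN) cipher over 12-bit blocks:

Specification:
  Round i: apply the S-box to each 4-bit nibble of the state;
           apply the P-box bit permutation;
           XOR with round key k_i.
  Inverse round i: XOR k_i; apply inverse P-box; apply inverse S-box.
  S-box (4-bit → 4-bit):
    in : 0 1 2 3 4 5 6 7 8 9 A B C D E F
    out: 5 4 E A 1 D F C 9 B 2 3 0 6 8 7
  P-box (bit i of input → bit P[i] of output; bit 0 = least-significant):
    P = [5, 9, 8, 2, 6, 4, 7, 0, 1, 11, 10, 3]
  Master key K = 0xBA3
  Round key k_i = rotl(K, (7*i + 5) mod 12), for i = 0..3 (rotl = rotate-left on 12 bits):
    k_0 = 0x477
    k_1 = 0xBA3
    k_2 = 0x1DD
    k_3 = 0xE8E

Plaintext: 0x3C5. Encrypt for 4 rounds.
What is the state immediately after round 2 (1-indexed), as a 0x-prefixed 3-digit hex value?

s_0 = plaintext = 0x3C5
s_1 = Round(s_0, k_0) = 0xD5B
s_2 = Round(s_1, k_1) = 0x542
s_3 = Round(s_2, k_2) = 0x693
s_4 = Round(s_3, k_3) = 0x0D1

0x542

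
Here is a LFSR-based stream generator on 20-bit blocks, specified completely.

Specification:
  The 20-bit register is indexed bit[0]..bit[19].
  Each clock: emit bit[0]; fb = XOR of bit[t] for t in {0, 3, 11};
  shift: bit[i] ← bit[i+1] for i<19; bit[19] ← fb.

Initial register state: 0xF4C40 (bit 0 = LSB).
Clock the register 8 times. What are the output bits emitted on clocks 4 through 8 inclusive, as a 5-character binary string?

reg_0 = 0xF4C40
clock 1: out=0, reg = 0xFA620
clock 2: out=0, reg = 0x7D310
clock 3: out=0, reg = 0x3E988
clock 4: out=0, reg = 0x1F4C4
clock 5: out=0, reg = 0x0FA62
clock 6: out=0, reg = 0x87D31
clock 7: out=1, reg = 0x43E98
clock 8: out=0, reg = 0x21F4C

00010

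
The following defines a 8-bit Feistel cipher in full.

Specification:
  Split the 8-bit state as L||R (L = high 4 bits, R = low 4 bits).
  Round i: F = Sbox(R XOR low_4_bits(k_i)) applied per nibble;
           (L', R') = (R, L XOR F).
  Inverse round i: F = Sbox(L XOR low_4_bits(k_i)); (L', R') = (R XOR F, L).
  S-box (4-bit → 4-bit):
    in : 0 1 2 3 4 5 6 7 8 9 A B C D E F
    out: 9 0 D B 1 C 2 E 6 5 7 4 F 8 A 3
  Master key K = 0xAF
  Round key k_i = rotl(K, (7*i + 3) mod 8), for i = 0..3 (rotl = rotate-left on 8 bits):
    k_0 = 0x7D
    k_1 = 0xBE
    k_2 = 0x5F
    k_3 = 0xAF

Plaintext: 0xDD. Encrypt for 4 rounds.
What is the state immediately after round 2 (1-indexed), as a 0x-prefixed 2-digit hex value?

0x4A

s_0 = plaintext = 0xDD
s_1 = Round(s_0, k_0) = 0xD4
s_2 = Round(s_1, k_1) = 0x4A
s_3 = Round(s_2, k_2) = 0xA8
s_4 = Round(s_3, k_3) = 0x84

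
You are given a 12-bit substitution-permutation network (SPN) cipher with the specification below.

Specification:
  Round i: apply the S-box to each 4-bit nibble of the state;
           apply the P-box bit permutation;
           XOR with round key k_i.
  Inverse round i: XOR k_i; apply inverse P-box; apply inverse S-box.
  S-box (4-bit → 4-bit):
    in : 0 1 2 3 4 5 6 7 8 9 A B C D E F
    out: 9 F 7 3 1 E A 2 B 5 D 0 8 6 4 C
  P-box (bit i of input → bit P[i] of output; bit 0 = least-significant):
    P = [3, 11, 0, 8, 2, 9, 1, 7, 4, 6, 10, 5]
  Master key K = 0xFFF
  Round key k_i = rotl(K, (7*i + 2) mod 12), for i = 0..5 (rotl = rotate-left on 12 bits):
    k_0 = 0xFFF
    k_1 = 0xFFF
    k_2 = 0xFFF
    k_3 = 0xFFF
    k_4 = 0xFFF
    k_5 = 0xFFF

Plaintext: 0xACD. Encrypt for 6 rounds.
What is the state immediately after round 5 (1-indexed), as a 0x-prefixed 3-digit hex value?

0x68A

s_0 = plaintext = 0xACD
s_1 = Round(s_0, k_0) = 0x34E
s_2 = Round(s_1, k_1) = 0xFAA
s_3 = Round(s_2, k_2) = 0xA50
s_4 = Round(s_3, k_3) = 0x845
s_5 = Round(s_4, k_4) = 0x68A
s_6 = Round(s_5, k_5) = 0xC12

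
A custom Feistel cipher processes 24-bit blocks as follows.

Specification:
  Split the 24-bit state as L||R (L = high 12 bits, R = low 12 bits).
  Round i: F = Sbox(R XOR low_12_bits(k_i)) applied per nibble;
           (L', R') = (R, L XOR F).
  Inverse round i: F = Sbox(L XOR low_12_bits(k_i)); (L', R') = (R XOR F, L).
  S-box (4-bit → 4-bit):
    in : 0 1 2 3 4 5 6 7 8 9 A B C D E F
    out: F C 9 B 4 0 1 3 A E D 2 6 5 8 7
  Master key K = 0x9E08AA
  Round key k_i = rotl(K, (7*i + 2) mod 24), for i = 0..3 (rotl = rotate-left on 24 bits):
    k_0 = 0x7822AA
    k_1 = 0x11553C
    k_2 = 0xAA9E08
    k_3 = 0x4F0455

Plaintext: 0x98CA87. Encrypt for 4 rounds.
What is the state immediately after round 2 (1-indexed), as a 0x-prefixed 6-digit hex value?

0x319B17

s_0 = plaintext = 0x98CA87
s_1 = Round(s_0, k_0) = 0xA87319
s_2 = Round(s_1, k_1) = 0x319B17
s_3 = Round(s_2, k_2) = 0xB173DE
s_4 = Round(s_3, k_3) = 0x3DE8B5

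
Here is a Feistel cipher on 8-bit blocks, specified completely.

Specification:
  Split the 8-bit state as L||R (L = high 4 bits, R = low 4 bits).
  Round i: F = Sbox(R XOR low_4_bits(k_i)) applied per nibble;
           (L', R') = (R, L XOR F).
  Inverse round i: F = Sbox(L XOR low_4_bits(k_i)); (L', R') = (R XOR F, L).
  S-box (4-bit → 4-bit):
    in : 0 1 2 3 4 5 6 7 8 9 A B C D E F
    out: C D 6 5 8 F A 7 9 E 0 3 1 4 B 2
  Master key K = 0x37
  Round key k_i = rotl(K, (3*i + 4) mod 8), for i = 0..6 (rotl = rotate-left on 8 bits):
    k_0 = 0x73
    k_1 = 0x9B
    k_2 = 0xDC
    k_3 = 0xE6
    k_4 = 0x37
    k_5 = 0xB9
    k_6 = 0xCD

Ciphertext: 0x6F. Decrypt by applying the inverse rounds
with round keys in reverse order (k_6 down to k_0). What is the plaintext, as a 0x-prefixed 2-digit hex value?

s_0 = ciphertext = 0x6F
s_1 = InvRound(s_0, k_6) = 0xC6
s_2 = InvRound(s_1, k_5) = 0x9C
s_3 = InvRound(s_2, k_4) = 0x79
s_4 = InvRound(s_3, k_3) = 0x47
s_5 = InvRound(s_4, k_2) = 0xE4
s_6 = InvRound(s_5, k_1) = 0xBE
s_7 = InvRound(s_6, k_0) = 0x7B

0x7B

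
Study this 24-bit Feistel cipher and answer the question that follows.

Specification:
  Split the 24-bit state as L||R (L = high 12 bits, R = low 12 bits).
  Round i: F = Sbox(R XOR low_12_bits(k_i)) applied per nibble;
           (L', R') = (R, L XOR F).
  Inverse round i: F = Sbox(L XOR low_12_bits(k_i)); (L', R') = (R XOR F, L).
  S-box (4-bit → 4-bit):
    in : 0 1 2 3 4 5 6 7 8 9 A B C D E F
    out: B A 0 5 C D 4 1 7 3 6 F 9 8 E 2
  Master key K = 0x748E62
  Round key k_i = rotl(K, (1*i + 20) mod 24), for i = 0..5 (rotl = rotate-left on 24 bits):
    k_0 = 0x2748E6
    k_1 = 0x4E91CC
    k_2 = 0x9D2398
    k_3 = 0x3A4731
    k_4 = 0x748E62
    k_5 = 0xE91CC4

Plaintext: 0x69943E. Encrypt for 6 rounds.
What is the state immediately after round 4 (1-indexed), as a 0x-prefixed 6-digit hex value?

0xC1A5B1

s_0 = plaintext = 0x69943E
s_1 = Round(s_0, k_0) = 0x43EF1E
s_2 = Round(s_1, k_1) = 0xF1EABE
s_3 = Round(s_2, k_2) = 0xABEC1A
s_4 = Round(s_3, k_3) = 0xC1A5B1
s_5 = Round(s_4, k_4) = 0x5B139F
s_6 = Round(s_5, k_5) = 0x39F76E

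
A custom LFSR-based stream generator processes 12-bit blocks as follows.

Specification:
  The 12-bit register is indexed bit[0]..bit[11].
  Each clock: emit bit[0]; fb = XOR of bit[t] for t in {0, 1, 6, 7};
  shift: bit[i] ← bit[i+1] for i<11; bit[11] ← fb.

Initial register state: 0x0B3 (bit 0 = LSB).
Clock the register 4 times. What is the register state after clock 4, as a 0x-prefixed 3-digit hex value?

reg_0 = 0x0B3
clock 1: out=1, reg = 0x859
clock 2: out=1, reg = 0x42C
clock 3: out=0, reg = 0x216
clock 4: out=0, reg = 0x90B

0x90B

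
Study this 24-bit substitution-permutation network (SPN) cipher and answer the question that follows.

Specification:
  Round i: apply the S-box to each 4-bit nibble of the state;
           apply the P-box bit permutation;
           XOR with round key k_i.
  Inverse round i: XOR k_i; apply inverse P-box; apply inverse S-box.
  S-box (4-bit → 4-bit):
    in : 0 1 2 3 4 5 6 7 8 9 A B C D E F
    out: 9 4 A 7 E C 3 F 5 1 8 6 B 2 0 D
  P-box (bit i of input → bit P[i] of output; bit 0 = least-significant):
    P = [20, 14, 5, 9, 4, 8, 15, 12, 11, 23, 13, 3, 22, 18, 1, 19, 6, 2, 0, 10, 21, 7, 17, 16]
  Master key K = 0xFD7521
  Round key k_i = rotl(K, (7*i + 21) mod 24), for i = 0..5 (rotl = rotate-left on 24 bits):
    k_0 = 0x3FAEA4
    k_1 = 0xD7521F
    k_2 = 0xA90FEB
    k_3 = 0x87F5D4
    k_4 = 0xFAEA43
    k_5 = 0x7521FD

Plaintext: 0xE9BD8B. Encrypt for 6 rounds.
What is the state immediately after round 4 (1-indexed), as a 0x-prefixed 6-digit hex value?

0xBA45E9

s_0 = plaintext = 0xE9BD8B
s_1 = Round(s_0, k_0) = 0xBB6ED6
s_2 = Round(s_1, k_1) = 0x81139A
s_3 = Round(s_2, k_2) = 0x0B25F8
s_4 = Round(s_3, k_3) = 0xBA45E9
s_5 = Round(s_4, k_4) = 0xE4CEC9
s_6 = Round(s_5, k_5) = 0x2934E8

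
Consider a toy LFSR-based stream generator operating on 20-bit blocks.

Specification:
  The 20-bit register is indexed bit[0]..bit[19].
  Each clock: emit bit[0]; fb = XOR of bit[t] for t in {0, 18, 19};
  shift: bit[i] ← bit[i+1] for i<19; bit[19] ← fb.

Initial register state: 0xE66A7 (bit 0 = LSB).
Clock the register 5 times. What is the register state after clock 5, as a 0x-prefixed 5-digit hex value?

reg_0 = 0xE66A7
clock 1: out=1, reg = 0xF3353
clock 2: out=1, reg = 0xF99A9
clock 3: out=1, reg = 0xFCCD4
clock 4: out=0, reg = 0x7E66A
clock 5: out=0, reg = 0xBF335

0xBF335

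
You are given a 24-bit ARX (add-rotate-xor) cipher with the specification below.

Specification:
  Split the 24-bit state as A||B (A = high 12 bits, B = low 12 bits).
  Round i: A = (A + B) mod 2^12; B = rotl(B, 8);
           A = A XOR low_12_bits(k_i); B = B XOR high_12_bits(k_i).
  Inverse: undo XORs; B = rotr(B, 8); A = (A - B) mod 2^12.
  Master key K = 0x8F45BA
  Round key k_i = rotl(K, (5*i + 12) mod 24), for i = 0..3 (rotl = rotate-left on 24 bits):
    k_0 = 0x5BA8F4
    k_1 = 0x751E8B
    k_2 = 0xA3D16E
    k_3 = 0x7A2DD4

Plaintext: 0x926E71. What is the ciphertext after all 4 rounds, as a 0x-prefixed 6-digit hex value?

s_0 = plaintext = 0x926E71
s_1 = Round(s_0, k_0) = 0xF6345D
s_2 = Round(s_1, k_1) = 0xD4BA14
s_3 = Round(s_2, k_2) = 0x631E9C
s_4 = Round(s_3, k_3) = 0x919B4B

0x919B4B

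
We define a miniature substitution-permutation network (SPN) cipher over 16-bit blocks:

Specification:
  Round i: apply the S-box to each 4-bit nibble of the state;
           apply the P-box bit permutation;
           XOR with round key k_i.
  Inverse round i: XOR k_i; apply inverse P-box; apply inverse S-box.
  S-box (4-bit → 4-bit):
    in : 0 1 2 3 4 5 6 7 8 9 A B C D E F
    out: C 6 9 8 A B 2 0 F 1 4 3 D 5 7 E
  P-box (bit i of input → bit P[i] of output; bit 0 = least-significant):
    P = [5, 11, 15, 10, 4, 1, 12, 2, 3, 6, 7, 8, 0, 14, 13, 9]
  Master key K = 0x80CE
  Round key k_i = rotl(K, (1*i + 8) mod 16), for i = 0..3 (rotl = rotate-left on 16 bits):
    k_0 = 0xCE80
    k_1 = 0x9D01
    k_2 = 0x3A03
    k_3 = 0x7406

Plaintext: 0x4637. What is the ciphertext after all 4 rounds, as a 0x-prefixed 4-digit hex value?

s_0 = plaintext = 0x4637
s_1 = Round(s_0, k_0) = 0x8CC4
s_2 = Round(s_1, k_1) = 0xE29C
s_3 = Round(s_2, k_2) = 0xDF3A
s_4 = Round(s_3, k_3) = 0xD5C3

0xD5C3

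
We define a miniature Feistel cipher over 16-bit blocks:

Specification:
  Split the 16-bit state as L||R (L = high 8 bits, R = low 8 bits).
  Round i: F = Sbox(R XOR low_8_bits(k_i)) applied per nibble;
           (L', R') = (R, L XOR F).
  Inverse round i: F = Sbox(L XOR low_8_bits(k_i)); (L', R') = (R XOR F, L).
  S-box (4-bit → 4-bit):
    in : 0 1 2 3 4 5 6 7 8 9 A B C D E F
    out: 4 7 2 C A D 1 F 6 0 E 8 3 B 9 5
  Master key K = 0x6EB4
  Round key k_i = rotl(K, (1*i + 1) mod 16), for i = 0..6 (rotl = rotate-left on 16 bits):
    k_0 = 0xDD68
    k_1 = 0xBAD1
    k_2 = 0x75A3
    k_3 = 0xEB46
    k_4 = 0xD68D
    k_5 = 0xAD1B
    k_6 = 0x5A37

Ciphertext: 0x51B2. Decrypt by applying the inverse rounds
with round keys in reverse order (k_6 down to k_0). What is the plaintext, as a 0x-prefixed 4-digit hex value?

s_0 = ciphertext = 0x51B2
s_1 = InvRound(s_0, k_6) = 0xA351
s_2 = InvRound(s_1, k_5) = 0xD7A3
s_3 = InvRound(s_2, k_4) = 0x7DD7
s_4 = InvRound(s_3, k_3) = 0x1F7D
s_5 = InvRound(s_4, k_2) = 0xFE1F
s_6 = InvRound(s_5, k_1) = 0x3AFE
s_7 = InvRound(s_6, k_0) = 0x2C3A

0x2C3A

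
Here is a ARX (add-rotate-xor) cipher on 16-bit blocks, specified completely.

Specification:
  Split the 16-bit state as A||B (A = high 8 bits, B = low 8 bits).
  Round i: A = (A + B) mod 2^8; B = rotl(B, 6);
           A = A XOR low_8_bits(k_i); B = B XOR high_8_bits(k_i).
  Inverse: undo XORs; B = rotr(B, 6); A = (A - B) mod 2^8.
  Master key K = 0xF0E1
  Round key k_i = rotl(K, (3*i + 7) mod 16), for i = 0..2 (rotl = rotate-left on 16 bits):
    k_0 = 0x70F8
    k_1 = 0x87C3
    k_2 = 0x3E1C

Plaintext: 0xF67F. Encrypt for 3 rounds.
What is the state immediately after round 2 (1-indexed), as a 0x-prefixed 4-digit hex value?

s_0 = plaintext = 0xF67F
s_1 = Round(s_0, k_0) = 0x8DAF
s_2 = Round(s_1, k_1) = 0xFF6C
s_3 = Round(s_2, k_2) = 0x7725

0xFF6C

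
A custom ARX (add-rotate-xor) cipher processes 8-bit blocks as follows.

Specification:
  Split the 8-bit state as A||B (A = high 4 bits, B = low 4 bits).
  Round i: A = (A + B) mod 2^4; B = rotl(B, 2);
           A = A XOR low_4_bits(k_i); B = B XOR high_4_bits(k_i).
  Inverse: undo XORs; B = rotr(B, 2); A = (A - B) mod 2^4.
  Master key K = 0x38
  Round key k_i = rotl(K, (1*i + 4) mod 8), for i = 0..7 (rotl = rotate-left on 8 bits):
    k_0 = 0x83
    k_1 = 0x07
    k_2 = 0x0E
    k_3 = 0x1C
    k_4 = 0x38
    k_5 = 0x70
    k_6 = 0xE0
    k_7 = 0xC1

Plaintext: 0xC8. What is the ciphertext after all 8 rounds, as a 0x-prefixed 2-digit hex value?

s_0 = plaintext = 0xC8
s_1 = Round(s_0, k_0) = 0x7A
s_2 = Round(s_1, k_1) = 0x6A
s_3 = Round(s_2, k_2) = 0xEA
s_4 = Round(s_3, k_3) = 0x4B
s_5 = Round(s_4, k_4) = 0x7D
s_6 = Round(s_5, k_5) = 0x40
s_7 = Round(s_6, k_6) = 0x4E
s_8 = Round(s_7, k_7) = 0x37

0x37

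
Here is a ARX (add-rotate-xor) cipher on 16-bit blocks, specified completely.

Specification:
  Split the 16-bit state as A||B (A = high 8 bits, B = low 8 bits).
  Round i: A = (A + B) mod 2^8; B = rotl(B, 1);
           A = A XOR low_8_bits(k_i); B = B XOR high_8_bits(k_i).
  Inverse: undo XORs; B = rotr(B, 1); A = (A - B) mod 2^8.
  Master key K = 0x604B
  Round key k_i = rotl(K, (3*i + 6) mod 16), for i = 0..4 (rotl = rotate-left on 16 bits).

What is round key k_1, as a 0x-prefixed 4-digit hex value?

K = 0x604B
k_0 = rotl(K, (3*0+6) mod 16) = rotl(K, 6) = 0x12D8
k_1 = rotl(K, (3*1+6) mod 16) = rotl(K, 9) = 0x96C0

0x96C0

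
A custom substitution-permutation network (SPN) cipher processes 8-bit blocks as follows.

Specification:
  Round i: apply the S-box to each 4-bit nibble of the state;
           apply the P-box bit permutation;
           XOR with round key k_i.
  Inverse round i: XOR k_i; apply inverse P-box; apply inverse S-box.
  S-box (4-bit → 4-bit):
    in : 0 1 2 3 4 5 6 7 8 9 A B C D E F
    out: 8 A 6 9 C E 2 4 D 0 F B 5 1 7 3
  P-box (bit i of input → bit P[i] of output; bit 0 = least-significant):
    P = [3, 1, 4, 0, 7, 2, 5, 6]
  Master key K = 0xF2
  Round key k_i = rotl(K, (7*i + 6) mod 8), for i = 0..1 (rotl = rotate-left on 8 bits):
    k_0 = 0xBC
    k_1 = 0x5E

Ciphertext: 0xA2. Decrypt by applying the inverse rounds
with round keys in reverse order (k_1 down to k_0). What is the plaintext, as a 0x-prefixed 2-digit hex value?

s_0 = ciphertext = 0xA2
s_1 = InvRound(s_0, k_1) = 0xAC
s_2 = InvRound(s_1, k_0) = 0x97

0x97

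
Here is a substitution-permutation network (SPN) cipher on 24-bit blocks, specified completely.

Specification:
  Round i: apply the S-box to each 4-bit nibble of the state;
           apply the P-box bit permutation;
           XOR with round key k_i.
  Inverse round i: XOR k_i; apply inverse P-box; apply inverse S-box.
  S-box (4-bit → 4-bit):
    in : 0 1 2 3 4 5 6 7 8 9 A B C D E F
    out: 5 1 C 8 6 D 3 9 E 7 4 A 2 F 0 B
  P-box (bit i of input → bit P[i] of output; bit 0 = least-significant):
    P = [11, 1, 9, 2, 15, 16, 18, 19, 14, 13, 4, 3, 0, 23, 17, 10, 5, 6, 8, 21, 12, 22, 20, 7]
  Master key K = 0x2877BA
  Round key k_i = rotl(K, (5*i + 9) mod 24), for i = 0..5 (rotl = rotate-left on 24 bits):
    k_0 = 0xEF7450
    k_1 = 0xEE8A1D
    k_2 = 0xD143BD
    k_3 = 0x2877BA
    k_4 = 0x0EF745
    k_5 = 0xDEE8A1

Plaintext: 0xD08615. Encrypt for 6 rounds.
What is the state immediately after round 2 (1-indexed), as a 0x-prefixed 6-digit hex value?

s_0 = plaintext = 0xD08615
s_1 = Round(s_0, k_0) = 0x3D8BF4
s_2 = Round(s_1, k_1) = 0x452DF7
s_3 = Round(s_2, k_2) = 0xAAAE81
s_4 = Round(s_3, k_3) = 0x377EBA
s_5 = Round(s_4, k_4) = 0x27F1E4
s_6 = Round(s_5, k_5) = 0x6EAE02

0x452DF7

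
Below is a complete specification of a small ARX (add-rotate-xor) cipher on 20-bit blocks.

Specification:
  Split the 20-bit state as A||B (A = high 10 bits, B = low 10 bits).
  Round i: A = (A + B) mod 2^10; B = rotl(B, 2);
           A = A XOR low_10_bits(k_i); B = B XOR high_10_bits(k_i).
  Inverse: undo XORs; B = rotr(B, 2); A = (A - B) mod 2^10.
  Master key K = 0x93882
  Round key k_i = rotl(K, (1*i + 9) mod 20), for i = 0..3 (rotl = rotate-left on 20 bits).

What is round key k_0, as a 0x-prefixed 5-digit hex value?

K = 0x93882
k_0 = rotl(K, (1*0+9) mod 20) = rotl(K, 9) = 0x10527

0x10527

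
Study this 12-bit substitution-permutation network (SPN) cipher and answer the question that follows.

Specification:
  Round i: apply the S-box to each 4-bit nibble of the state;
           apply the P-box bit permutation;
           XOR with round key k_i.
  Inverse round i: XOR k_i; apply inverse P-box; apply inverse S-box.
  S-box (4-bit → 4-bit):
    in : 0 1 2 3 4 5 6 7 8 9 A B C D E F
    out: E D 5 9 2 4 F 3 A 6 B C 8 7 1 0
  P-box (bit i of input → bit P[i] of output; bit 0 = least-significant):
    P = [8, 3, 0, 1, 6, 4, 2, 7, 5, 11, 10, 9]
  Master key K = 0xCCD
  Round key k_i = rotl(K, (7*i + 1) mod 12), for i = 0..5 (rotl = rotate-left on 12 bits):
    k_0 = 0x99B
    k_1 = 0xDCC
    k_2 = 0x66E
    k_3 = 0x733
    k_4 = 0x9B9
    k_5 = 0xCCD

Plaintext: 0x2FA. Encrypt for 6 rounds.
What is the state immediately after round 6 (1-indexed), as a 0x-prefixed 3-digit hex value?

0x9B4

s_0 = plaintext = 0x2FA
s_1 = Round(s_0, k_0) = 0xCB1
s_2 = Round(s_1, k_1) = 0xE4B
s_3 = Round(s_2, k_2) = 0x65D
s_4 = Round(s_3, k_3) = 0x81E
s_5 = Round(s_4, k_4) = 0x27D
s_6 = Round(s_5, k_5) = 0x9B4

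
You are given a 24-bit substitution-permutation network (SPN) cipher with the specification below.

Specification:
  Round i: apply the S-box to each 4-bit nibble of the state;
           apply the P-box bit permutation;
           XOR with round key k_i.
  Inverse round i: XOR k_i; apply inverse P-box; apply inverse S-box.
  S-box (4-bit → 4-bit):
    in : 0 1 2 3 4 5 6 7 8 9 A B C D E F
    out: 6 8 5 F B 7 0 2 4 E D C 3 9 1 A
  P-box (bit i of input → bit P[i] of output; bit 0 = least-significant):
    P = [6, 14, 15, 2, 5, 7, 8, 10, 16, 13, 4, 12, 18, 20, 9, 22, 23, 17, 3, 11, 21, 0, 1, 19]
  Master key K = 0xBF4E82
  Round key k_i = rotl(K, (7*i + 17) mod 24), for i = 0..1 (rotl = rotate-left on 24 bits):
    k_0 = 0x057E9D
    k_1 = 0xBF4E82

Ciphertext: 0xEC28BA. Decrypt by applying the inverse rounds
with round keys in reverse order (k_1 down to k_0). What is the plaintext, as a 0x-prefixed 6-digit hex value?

0x2BAC85

s_0 = ciphertext = 0xEC28BA
s_1 = InvRound(s_0, k_1) = 0x6095D7
s_2 = InvRound(s_1, k_0) = 0x2BAC85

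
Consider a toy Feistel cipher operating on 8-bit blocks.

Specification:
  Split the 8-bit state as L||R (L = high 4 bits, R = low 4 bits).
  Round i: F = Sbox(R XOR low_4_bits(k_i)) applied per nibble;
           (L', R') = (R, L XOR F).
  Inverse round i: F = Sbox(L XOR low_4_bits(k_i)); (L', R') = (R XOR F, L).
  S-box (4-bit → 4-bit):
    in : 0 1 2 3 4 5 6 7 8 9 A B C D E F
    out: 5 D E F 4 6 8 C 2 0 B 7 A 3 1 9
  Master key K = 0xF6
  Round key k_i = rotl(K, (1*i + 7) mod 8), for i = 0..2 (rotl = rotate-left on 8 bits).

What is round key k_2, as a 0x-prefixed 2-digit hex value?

0xED

K = 0xF6
k_0 = rotl(K, (1*0+7) mod 8) = rotl(K, 7) = 0x7B
k_1 = rotl(K, (1*1+7) mod 8) = rotl(K, 0) = 0xF6
k_2 = rotl(K, (1*2+7) mod 8) = rotl(K, 1) = 0xED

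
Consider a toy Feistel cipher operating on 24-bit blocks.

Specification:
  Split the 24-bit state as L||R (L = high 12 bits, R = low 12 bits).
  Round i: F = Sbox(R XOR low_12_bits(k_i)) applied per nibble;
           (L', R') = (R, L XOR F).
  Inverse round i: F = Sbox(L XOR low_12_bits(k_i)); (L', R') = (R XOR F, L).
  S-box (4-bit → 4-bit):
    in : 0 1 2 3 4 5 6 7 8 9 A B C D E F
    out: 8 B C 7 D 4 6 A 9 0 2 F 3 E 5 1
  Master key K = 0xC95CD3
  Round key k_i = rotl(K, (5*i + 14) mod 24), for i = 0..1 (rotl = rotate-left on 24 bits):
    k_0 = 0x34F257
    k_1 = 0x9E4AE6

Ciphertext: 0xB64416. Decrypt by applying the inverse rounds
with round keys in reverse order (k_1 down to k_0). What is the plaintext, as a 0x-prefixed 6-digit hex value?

0x58AF8A

s_0 = ciphertext = 0xB64416
s_1 = InvRound(s_0, k_1) = 0xF8AB64
s_2 = InvRound(s_1, k_0) = 0x58AF8A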